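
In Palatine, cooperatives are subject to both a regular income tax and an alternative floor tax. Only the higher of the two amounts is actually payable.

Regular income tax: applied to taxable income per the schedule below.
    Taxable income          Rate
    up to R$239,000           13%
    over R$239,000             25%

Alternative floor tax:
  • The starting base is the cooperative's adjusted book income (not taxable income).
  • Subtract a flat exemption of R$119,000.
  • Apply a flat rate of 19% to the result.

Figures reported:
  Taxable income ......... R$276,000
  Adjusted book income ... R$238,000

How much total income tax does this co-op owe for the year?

R$40,320

Regular income tax:
  R$239,000 × 13% = R$31,070
  R$37,000 × 25% = R$9,250
  → R$40,320

Alternative floor tax:
  Base (adjusted book income): R$238,000
  Less exemption R$119,000 → base R$119,000
  R$119,000 × 19% = R$22,610

R$40,320 > R$22,610, so the regular income tax governs.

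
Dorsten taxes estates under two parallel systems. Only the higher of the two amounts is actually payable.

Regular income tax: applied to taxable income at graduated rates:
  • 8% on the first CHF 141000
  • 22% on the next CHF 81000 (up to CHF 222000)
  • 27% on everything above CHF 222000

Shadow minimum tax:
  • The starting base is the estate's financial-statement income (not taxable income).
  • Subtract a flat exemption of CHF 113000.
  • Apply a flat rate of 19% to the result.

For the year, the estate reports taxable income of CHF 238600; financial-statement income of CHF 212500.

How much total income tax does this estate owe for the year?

CHF 33582

Regular income tax:
  CHF 141000 × 8% = CHF 11280
  CHF 81000 × 22% = CHF 17820
  CHF 16600 × 27% = CHF 4482
  → CHF 33582

Shadow minimum tax:
  Base (financial-statement income): CHF 212500
  Less exemption CHF 113000 → base CHF 99500
  CHF 99500 × 19% = CHF 18905

CHF 33582 > CHF 18905, so the regular income tax governs.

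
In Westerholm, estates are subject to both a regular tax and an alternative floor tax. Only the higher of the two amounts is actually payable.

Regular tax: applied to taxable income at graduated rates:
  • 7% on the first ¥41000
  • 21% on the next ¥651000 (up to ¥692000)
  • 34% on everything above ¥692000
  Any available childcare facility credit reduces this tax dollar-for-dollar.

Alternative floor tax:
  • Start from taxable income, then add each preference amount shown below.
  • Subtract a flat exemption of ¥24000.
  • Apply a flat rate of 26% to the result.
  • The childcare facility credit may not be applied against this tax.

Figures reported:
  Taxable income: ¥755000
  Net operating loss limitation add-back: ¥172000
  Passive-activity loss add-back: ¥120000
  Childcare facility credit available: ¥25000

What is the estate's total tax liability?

¥265980

Regular tax:
  ¥41000 × 7% = ¥2870
  ¥651000 × 21% = ¥136710
  ¥63000 × 34% = ¥21420
  → ¥161000
  Less childcare facility credit ¥25000 → ¥136000

Alternative floor tax:
  Adjusted income: ¥755000 + ¥172000 + ¥120000 = ¥1047000
  Less exemption ¥24000 → base ¥1023000
  ¥1023000 × 26% = ¥265980

¥265980 > ¥136000, so the alternative floor tax is the binding amount.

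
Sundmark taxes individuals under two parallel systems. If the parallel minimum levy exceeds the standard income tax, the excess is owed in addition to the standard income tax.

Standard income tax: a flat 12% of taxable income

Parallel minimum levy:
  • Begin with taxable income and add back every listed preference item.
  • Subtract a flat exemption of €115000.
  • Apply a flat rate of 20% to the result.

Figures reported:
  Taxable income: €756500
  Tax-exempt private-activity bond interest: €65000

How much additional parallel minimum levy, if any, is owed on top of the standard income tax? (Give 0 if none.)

€50520

Parallel minimum levy:
  Adjusted income: €756500 + €65000 = €821500
  Less exemption €115000 → base €706500
  €706500 × 20% = €141300

Standard income tax:
  €756500 × 12% = €90780

Excess of parallel minimum levy over standard income tax: €141300 − €90780 = €50520.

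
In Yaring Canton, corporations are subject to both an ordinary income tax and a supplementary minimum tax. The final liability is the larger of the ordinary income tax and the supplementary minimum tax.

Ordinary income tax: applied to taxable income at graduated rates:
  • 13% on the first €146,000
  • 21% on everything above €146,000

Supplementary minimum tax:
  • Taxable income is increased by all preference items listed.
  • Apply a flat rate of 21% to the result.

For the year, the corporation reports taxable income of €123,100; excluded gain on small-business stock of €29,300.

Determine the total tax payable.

Supplementary minimum tax:
  Adjusted income: €123,100 + €29,300 = €152,400
  €152,400 × 21% = €32,004

Ordinary income tax:
  €123,100 × 13% = €16,003

€32,004 > €16,003, so the supplementary minimum tax is the binding amount.

€32,004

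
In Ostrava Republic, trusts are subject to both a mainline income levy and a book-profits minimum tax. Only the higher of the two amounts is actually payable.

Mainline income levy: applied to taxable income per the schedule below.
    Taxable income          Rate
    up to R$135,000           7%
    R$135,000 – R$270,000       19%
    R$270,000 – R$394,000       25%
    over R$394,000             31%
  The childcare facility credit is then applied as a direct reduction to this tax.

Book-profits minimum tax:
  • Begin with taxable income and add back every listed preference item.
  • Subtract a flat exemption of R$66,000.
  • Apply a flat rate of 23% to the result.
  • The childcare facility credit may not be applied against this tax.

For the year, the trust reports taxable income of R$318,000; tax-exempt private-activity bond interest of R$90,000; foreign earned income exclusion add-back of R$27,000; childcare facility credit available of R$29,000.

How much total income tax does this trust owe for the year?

R$84,870

Mainline income levy:
  R$135,000 × 7% = R$9,450
  R$135,000 × 19% = R$25,650
  R$48,000 × 25% = R$12,000
  → R$47,100
  Less childcare facility credit R$29,000 → R$18,100

Book-profits minimum tax:
  Adjusted income: R$318,000 + R$90,000 + R$27,000 = R$435,000
  Less exemption R$66,000 → base R$369,000
  R$369,000 × 23% = R$84,870

R$84,870 > R$18,100, so the book-profits minimum tax is the binding amount.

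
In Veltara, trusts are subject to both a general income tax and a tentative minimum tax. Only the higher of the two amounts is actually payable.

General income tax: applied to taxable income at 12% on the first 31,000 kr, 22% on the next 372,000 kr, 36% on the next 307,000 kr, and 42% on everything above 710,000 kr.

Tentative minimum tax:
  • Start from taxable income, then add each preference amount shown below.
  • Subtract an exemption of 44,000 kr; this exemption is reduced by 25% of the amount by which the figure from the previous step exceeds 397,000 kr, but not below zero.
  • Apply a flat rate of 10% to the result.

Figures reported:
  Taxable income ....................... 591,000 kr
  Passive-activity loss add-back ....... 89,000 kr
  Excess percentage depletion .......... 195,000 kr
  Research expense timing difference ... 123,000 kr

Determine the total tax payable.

153,240 kr

Tentative minimum tax:
  Adjusted income: 591,000 kr + 89,000 kr + 195,000 kr + 123,000 kr = 998,000 kr
  Exemption: 25% × (998,000 kr − 397,000 kr) = 150,250 kr ≥ 44,000 kr, so the exemption is fully phased out
  Base: 998,000 kr − 0 kr = 998,000 kr
  998,000 kr × 10% = 99,800 kr

General income tax:
  31,000 kr × 12% = 3,720 kr
  372,000 kr × 22% = 81,840 kr
  188,000 kr × 36% = 67,680 kr
  → 153,240 kr

153,240 kr > 99,800 kr, so the general income tax governs.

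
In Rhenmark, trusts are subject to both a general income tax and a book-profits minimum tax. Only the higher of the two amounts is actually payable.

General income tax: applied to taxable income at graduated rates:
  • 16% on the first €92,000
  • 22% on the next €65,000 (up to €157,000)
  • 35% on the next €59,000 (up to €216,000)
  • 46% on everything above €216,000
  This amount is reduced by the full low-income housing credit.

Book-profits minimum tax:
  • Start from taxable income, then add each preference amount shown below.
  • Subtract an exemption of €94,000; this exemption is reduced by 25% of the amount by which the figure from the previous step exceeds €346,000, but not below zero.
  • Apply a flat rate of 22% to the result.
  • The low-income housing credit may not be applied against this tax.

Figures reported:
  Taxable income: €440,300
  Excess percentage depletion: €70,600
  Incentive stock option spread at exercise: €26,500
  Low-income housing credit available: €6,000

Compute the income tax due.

€146,848

Book-profits minimum tax:
  Adjusted income: €440,300 + €70,600 + €26,500 = €537,400
  Exemption: €94,000 − 25% × (€537,400 − €346,000) = €94,000 − €47,850 = €46,150
  Base: €537,400 − €46,150 = €491,250
  €491,250 × 22% = €108,075

General income tax:
  €92,000 × 16% = €14,720
  €65,000 × 22% = €14,300
  €59,000 × 35% = €20,650
  €224,300 × 46% = €103,178
  → €152,848
  Less low-income housing credit €6,000 → €146,848

€146,848 > €108,075, so the general income tax governs.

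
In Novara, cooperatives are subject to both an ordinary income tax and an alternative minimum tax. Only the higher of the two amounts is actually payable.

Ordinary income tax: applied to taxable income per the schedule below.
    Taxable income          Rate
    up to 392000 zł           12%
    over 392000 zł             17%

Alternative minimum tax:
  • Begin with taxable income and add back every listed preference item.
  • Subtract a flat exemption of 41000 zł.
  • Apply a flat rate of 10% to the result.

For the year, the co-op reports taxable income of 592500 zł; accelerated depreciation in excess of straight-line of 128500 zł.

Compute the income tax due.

Alternative minimum tax:
  Adjusted income: 592500 zł + 128500 zł = 721000 zł
  Less exemption 41000 zł → base 680000 zł
  680000 zł × 10% = 68000 zł

Ordinary income tax:
  392000 zł × 12% = 47040 zł
  200500 zł × 17% = 34085 zł
  → 81125 zł

81125 zł > 68000 zł, so the ordinary income tax governs.

81125 zł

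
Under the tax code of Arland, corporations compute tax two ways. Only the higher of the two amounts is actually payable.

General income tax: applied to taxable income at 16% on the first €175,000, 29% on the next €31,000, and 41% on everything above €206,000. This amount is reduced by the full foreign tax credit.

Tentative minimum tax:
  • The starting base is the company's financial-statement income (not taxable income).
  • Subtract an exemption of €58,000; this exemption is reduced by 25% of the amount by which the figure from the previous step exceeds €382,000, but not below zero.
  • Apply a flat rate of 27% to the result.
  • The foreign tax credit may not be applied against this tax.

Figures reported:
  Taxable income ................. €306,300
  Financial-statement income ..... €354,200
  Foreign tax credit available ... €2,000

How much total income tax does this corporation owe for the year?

€79,974

General income tax:
  €175,000 × 16% = €28,000
  €31,000 × 29% = €8,990
  €100,300 × 41% = €41,123
  → €78,113
  Less foreign tax credit €2,000 → €76,113

Tentative minimum tax:
  Base (financial-statement income): €354,200
  Exemption: €354,200 ≤ €382,000, so full €58,000 applies
  Base: €354,200 − €58,000 = €296,200
  €296,200 × 27% = €79,974

€79,974 > €76,113, so the tentative minimum tax is the binding amount.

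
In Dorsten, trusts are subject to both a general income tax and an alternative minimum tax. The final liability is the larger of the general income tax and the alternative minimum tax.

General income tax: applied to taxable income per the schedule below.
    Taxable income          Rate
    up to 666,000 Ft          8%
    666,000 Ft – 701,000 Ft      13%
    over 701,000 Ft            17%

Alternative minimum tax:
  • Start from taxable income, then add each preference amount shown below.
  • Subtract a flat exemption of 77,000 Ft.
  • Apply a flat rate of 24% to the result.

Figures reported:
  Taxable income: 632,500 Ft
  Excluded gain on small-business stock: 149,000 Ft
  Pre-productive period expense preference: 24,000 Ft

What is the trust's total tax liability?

174,840 Ft

Alternative minimum tax:
  Adjusted income: 632,500 Ft + 149,000 Ft + 24,000 Ft = 805,500 Ft
  Less exemption 77,000 Ft → base 728,500 Ft
  728,500 Ft × 24% = 174,840 Ft

General income tax:
  632,500 Ft × 8% = 50,600 Ft

174,840 Ft > 50,600 Ft, so the alternative minimum tax is the binding amount.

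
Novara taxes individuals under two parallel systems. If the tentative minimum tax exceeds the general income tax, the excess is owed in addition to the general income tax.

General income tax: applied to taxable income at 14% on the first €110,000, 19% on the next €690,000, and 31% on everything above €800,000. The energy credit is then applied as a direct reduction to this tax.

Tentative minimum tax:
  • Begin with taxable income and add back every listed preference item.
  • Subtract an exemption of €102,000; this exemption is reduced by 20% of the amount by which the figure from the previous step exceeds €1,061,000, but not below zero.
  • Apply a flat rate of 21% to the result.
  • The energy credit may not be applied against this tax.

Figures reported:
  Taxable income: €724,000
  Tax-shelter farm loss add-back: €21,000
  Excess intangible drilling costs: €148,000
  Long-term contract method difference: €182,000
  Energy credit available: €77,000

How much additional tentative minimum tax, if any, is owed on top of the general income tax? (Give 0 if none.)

€149,858

General income tax:
  €110,000 × 14% = €15,400
  €614,000 × 19% = €116,660
  → €132,060
  Less energy credit €77,000 → €55,060

Tentative minimum tax:
  Adjusted income: €724,000 + €21,000 + €148,000 + €182,000 = €1,075,000
  Exemption: €102,000 − 20% × (€1,075,000 − €1,061,000) = €102,000 − €2,800 = €99,200
  Base: €1,075,000 − €99,200 = €975,800
  €975,800 × 21% = €204,918

Excess of tentative minimum tax over general income tax: €204,918 − €55,060 = €149,858.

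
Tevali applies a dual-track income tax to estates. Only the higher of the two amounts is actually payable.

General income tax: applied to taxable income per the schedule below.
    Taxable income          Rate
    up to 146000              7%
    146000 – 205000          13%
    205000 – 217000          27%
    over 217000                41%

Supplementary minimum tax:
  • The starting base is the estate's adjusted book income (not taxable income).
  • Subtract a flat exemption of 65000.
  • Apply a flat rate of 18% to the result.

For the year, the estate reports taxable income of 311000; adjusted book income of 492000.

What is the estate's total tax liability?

76860

General income tax:
  146000 × 7% = 10220
  59000 × 13% = 7670
  12000 × 27% = 3240
  94000 × 41% = 38540
  → 59670

Supplementary minimum tax:
  Base (adjusted book income): 492000
  Less exemption 65000 → base 427000
  427000 × 18% = 76860

76860 > 59670, so the supplementary minimum tax is the binding amount.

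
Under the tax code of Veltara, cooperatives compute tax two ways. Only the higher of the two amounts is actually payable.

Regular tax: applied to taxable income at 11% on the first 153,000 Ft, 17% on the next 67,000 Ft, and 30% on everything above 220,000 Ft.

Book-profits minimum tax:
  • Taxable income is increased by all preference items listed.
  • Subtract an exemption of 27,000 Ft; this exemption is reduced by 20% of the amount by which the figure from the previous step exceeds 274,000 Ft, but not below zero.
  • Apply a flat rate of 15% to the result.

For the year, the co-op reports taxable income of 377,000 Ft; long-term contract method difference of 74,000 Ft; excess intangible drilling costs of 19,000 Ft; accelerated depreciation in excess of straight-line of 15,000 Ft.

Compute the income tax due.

Book-profits minimum tax:
  Adjusted income: 377,000 Ft + 74,000 Ft + 19,000 Ft + 15,000 Ft = 485,000 Ft
  Exemption: 20% × (485,000 Ft − 274,000 Ft) = 42,200 Ft ≥ 27,000 Ft, so the exemption is fully phased out
  Base: 485,000 Ft − 0 Ft = 485,000 Ft
  485,000 Ft × 15% = 72,750 Ft

Regular tax:
  153,000 Ft × 11% = 16,830 Ft
  67,000 Ft × 17% = 11,390 Ft
  157,000 Ft × 30% = 47,100 Ft
  → 75,320 Ft

75,320 Ft > 72,750 Ft, so the regular tax governs.

75,320 Ft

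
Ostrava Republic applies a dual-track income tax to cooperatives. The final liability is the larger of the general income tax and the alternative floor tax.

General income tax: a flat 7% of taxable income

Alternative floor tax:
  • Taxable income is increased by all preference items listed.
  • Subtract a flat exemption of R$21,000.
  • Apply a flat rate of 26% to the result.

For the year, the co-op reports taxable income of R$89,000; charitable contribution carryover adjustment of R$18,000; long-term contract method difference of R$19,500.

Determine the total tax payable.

General income tax:
  R$89,000 × 7% = R$6,230

Alternative floor tax:
  Adjusted income: R$89,000 + R$18,000 + R$19,500 = R$126,500
  Less exemption R$21,000 → base R$105,500
  R$105,500 × 26% = R$27,430

R$27,430 > R$6,230, so the alternative floor tax is the binding amount.

R$27,430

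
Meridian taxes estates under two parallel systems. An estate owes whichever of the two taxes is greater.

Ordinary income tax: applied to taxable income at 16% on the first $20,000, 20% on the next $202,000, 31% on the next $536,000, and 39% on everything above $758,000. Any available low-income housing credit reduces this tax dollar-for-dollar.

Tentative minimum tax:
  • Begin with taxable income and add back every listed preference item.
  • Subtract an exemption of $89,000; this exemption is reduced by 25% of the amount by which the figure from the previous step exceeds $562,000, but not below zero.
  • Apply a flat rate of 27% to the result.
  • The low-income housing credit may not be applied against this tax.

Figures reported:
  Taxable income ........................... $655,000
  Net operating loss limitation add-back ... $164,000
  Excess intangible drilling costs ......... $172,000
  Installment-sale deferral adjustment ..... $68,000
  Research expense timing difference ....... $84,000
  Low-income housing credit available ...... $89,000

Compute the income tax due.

$308,610

Ordinary income tax:
  $20,000 × 16% = $3,200
  $202,000 × 20% = $40,400
  $433,000 × 31% = $134,230
  → $177,830
  Less low-income housing credit $89,000 → $88,830

Tentative minimum tax:
  Adjusted income: $655,000 + $164,000 + $172,000 + $68,000 + $84,000 = $1,143,000
  Exemption: 25% × ($1,143,000 − $562,000) = $145,250 ≥ $89,000, so the exemption is fully phased out
  Base: $1,143,000 − $0 = $1,143,000
  $1,143,000 × 27% = $308,610

$308,610 > $88,830, so the tentative minimum tax is the binding amount.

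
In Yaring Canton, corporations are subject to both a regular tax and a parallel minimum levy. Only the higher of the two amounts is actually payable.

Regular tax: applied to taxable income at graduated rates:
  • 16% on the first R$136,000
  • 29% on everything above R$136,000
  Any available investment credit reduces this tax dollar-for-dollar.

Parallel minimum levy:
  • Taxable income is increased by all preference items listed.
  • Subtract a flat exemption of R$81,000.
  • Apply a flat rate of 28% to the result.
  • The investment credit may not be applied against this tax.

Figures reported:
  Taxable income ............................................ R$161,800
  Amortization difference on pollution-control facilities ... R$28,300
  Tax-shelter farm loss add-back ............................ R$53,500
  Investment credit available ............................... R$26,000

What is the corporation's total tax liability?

Parallel minimum levy:
  Adjusted income: R$161,800 + R$28,300 + R$53,500 = R$243,600
  Less exemption R$81,000 → base R$162,600
  R$162,600 × 28% = R$45,528

Regular tax:
  R$136,000 × 16% = R$21,760
  R$25,800 × 29% = R$7,482
  → R$29,242
  Less investment credit R$26,000 → R$3,242

R$45,528 > R$3,242, so the parallel minimum levy is the binding amount.

R$45,528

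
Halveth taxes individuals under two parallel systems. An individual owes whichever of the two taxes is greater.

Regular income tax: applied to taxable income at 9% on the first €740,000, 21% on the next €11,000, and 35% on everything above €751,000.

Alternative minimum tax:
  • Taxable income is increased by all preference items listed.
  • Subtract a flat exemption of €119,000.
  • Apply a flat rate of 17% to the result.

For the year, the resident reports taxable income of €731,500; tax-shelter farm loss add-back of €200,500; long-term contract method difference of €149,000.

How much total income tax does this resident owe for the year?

Alternative minimum tax:
  Adjusted income: €731,500 + €200,500 + €149,000 = €1,081,000
  Less exemption €119,000 → base €962,000
  €962,000 × 17% = €163,540

Regular income tax:
  €731,500 × 9% = €65,835

€163,540 > €65,835, so the alternative minimum tax is the binding amount.

€163,540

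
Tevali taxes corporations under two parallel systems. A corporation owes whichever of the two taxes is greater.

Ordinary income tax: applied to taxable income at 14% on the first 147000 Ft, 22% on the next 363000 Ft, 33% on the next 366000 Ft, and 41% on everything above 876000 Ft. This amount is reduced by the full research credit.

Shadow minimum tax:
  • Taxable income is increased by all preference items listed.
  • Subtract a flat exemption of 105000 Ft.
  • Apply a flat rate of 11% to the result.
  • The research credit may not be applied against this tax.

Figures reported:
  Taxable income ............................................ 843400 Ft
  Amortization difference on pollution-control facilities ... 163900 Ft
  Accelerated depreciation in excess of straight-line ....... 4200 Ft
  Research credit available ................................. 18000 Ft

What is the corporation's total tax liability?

Ordinary income tax:
  147000 Ft × 14% = 20580 Ft
  363000 Ft × 22% = 79860 Ft
  333400 Ft × 33% = 110022 Ft
  → 210462 Ft
  Less research credit 18000 Ft → 192462 Ft

Shadow minimum tax:
  Adjusted income: 843400 Ft + 163900 Ft + 4200 Ft = 1011500 Ft
  Less exemption 105000 Ft → base 906500 Ft
  906500 Ft × 11% = 99715 Ft

192462 Ft > 99715 Ft, so the ordinary income tax governs.

192462 Ft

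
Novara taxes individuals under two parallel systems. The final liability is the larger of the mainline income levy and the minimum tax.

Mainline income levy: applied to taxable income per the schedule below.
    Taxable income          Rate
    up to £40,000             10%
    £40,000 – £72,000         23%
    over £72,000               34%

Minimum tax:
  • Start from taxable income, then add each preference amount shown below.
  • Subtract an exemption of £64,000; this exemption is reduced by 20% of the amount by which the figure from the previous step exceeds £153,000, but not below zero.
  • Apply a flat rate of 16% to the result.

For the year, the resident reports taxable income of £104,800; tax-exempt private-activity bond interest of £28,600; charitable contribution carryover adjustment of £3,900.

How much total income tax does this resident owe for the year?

Mainline income levy:
  £40,000 × 10% = £4,000
  £32,000 × 23% = £7,360
  £32,800 × 34% = £11,152
  → £22,512

Minimum tax:
  Adjusted income: £104,800 + £28,600 + £3,900 = £137,300
  Exemption: £137,300 ≤ £153,000, so full £64,000 applies
  Base: £137,300 − £64,000 = £73,300
  £73,300 × 16% = £11,728

£22,512 > £11,728, so the mainline income levy governs.

£22,512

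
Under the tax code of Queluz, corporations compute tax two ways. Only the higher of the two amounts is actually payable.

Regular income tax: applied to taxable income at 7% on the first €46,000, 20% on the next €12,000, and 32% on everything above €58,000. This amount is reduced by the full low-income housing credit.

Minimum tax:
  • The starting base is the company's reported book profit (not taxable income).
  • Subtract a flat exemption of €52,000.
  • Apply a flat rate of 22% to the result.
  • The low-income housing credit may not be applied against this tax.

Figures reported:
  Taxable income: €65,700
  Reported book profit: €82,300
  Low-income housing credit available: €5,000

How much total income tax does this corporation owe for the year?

Regular income tax:
  €46,000 × 7% = €3,220
  €12,000 × 20% = €2,400
  €7,700 × 32% = €2,464
  → €8,084
  Less low-income housing credit €5,000 → €3,084

Minimum tax:
  Base (reported book profit): €82,300
  Less exemption €52,000 → base €30,300
  €30,300 × 22% = €6,666

€6,666 > €3,084, so the minimum tax is the binding amount.

€6,666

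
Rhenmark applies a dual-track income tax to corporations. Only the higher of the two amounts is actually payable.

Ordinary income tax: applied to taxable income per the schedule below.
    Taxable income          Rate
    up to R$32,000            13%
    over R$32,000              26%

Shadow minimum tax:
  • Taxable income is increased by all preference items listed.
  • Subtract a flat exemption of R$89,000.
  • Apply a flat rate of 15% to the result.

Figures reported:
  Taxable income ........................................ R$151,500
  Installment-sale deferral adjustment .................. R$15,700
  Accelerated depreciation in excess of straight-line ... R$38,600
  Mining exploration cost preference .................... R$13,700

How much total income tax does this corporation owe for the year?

R$35,230

Ordinary income tax:
  R$32,000 × 13% = R$4,160
  R$119,500 × 26% = R$31,070
  → R$35,230

Shadow minimum tax:
  Adjusted income: R$151,500 + R$15,700 + R$38,600 + R$13,700 = R$219,500
  Less exemption R$89,000 → base R$130,500
  R$130,500 × 15% = R$19,575

R$35,230 > R$19,575, so the ordinary income tax governs.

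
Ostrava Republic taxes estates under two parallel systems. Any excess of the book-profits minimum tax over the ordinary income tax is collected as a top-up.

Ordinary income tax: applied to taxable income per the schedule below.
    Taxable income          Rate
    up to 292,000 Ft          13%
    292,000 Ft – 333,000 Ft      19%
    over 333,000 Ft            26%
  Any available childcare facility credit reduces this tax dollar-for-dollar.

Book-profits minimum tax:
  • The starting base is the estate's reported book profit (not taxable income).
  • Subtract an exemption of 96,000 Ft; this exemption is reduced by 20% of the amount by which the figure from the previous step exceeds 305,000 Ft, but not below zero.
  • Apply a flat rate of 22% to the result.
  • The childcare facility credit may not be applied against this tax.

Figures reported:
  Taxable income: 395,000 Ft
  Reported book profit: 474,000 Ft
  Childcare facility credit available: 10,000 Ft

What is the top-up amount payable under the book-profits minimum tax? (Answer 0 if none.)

Ordinary income tax:
  292,000 Ft × 13% = 37,960 Ft
  41,000 Ft × 19% = 7,790 Ft
  62,000 Ft × 26% = 16,120 Ft
  → 61,870 Ft
  Less childcare facility credit 10,000 Ft → 51,870 Ft

Book-profits minimum tax:
  Base (reported book profit): 474,000 Ft
  Exemption: 96,000 Ft − 20% × (474,000 Ft − 305,000 Ft) = 96,000 Ft − 33,800 Ft = 62,200 Ft
  Base: 474,000 Ft − 62,200 Ft = 411,800 Ft
  411,800 Ft × 22% = 90,596 Ft

Excess of book-profits minimum tax over ordinary income tax: 90,596 Ft − 51,870 Ft = 38,726 Ft.

38,726 Ft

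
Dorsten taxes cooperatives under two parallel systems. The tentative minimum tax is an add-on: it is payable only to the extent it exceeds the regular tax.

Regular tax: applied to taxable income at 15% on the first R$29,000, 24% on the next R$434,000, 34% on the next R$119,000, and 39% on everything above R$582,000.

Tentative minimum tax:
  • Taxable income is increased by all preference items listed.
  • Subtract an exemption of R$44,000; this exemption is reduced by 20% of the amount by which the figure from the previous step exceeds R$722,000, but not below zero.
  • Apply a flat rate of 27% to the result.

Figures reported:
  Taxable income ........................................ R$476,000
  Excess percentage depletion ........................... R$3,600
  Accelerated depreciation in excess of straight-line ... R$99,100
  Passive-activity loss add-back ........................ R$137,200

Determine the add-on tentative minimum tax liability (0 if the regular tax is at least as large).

R$68,483

Tentative minimum tax:
  Adjusted income: R$476,000 + R$3,600 + R$99,100 + R$137,200 = R$715,900
  Exemption: R$715,900 ≤ R$722,000, so full R$44,000 applies
  Base: R$715,900 − R$44,000 = R$671,900
  R$671,900 × 27% = R$181,413

Regular tax:
  R$29,000 × 15% = R$4,350
  R$434,000 × 24% = R$104,160
  R$13,000 × 34% = R$4,420
  → R$112,930

Excess of tentative minimum tax over regular tax: R$181,413 − R$112,930 = R$68,483.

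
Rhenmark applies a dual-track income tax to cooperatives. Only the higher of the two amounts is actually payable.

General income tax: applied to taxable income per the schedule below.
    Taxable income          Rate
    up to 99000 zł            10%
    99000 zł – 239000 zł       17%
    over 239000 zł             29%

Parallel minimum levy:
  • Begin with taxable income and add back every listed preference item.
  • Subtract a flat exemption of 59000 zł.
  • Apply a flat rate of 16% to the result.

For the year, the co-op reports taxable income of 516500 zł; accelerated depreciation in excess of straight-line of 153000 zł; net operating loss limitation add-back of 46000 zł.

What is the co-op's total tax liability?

114175 zł

General income tax:
  99000 zł × 10% = 9900 zł
  140000 zł × 17% = 23800 zł
  277500 zł × 29% = 80475 zł
  → 114175 zł

Parallel minimum levy:
  Adjusted income: 516500 zł + 153000 zł + 46000 zł = 715500 zł
  Less exemption 59000 zł → base 656500 zł
  656500 zł × 16% = 105040 zł

114175 zł > 105040 zł, so the general income tax governs.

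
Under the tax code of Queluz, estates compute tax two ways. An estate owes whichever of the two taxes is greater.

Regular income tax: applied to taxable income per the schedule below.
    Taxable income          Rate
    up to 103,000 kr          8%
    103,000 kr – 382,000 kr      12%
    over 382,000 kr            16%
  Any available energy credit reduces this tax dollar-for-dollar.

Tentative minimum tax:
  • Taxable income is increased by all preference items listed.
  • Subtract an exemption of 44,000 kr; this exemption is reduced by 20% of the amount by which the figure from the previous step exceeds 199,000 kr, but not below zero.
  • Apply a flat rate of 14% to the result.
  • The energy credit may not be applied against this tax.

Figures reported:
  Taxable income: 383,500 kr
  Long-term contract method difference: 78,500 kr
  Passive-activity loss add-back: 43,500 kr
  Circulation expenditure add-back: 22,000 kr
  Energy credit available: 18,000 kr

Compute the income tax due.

73,850 kr

Tentative minimum tax:
  Adjusted income: 383,500 kr + 78,500 kr + 43,500 kr + 22,000 kr = 527,500 kr
  Exemption: 20% × (527,500 kr − 199,000 kr) = 65,700 kr ≥ 44,000 kr, so the exemption is fully phased out
  Base: 527,500 kr − 0 kr = 527,500 kr
  527,500 kr × 14% = 73,850 kr

Regular income tax:
  103,000 kr × 8% = 8,240 kr
  279,000 kr × 12% = 33,480 kr
  1,500 kr × 16% = 240 kr
  → 41,960 kr
  Less energy credit 18,000 kr → 23,960 kr

73,850 kr > 23,960 kr, so the tentative minimum tax is the binding amount.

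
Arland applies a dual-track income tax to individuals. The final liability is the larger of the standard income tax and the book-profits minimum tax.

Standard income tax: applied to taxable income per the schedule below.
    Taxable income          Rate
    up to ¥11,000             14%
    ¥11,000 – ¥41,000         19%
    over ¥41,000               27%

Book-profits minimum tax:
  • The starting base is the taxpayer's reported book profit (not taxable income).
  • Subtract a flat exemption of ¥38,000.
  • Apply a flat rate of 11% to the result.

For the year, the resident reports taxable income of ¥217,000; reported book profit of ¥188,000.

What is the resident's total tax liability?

¥54,760

Book-profits minimum tax:
  Base (reported book profit): ¥188,000
  Less exemption ¥38,000 → base ¥150,000
  ¥150,000 × 11% = ¥16,500

Standard income tax:
  ¥11,000 × 14% = ¥1,540
  ¥30,000 × 19% = ¥5,700
  ¥176,000 × 27% = ¥47,520
  → ¥54,760

¥54,760 > ¥16,500, so the standard income tax governs.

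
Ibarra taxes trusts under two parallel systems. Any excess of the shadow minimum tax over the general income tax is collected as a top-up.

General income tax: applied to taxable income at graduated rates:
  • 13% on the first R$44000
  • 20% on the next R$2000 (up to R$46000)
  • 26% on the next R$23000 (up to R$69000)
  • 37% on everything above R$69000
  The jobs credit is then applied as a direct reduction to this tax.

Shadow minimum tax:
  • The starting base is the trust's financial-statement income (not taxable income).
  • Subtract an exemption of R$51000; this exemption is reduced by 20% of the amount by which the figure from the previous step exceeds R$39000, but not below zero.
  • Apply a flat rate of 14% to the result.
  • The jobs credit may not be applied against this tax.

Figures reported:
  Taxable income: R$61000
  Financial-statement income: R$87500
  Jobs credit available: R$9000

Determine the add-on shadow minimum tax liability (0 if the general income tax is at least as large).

General income tax:
  R$44000 × 13% = R$5720
  R$2000 × 20% = R$400
  R$15000 × 26% = R$3900
  → R$10020
  Less jobs credit R$9000 → R$1020

Shadow minimum tax:
  Base (financial-statement income): R$87500
  Exemption: R$51000 − 20% × (R$87500 − R$39000) = R$51000 − R$9700 = R$41300
  Base: R$87500 − R$41300 = R$46200
  R$46200 × 14% = R$6468

Excess of shadow minimum tax over general income tax: R$6468 − R$1020 = R$5448.

R$5448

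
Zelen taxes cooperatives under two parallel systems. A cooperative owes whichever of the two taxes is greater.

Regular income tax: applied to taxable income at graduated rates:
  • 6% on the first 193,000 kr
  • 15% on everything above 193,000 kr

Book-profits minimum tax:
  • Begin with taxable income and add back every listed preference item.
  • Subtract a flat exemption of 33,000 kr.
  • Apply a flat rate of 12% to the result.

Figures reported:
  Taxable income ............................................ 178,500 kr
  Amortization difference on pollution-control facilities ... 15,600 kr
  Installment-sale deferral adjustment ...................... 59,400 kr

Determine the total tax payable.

26,460 kr

Regular income tax:
  178,500 kr × 6% = 10,710 kr

Book-profits minimum tax:
  Adjusted income: 178,500 kr + 15,600 kr + 59,400 kr = 253,500 kr
  Less exemption 33,000 kr → base 220,500 kr
  220,500 kr × 12% = 26,460 kr

26,460 kr > 10,710 kr, so the book-profits minimum tax is the binding amount.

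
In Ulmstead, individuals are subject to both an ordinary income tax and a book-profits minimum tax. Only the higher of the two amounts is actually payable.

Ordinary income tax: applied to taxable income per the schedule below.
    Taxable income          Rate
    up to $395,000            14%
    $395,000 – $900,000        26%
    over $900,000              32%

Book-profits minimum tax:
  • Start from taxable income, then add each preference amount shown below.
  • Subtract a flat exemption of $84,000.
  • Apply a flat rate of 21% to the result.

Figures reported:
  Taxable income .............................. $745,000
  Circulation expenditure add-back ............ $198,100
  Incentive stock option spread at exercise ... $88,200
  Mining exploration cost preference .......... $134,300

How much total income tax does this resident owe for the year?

$227,136

Ordinary income tax:
  $395,000 × 14% = $55,300
  $350,000 × 26% = $91,000
  → $146,300

Book-profits minimum tax:
  Adjusted income: $745,000 + $198,100 + $88,200 + $134,300 = $1,165,600
  Less exemption $84,000 → base $1,081,600
  $1,081,600 × 21% = $227,136

$227,136 > $146,300, so the book-profits minimum tax is the binding amount.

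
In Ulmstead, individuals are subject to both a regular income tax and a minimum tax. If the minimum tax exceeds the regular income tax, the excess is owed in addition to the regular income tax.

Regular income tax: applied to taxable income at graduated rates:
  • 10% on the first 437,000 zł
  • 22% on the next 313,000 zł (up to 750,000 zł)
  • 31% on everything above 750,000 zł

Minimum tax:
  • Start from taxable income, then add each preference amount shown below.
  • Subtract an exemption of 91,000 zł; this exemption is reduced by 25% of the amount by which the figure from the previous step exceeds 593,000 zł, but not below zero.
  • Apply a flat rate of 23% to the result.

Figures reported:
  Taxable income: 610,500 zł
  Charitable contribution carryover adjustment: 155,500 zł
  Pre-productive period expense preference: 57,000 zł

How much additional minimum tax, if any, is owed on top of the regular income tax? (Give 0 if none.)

Minimum tax:
  Adjusted income: 610,500 zł + 155,500 zł + 57,000 zł = 823,000 zł
  Exemption: 91,000 zł − 25% × (823,000 zł − 593,000 zł) = 91,000 zł − 57,500 zł = 33,500 zł
  Base: 823,000 zł − 33,500 zł = 789,500 zł
  789,500 zł × 23% = 181,585 zł

Regular income tax:
  437,000 zł × 10% = 43,700 zł
  173,500 zł × 22% = 38,170 zł
  → 81,870 zł

Excess of minimum tax over regular income tax: 181,585 zł − 81,870 zł = 99,715 zł.

99,715 zł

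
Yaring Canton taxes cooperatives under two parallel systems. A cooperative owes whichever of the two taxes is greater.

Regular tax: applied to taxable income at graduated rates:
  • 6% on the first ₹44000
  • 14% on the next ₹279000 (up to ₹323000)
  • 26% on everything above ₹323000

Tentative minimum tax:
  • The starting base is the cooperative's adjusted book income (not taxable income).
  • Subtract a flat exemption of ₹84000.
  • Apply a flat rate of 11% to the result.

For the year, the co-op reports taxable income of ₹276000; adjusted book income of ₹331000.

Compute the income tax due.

Tentative minimum tax:
  Base (adjusted book income): ₹331000
  Less exemption ₹84000 → base ₹247000
  ₹247000 × 11% = ₹27170

Regular tax:
  ₹44000 × 6% = ₹2640
  ₹232000 × 14% = ₹32480
  → ₹35120

₹35120 > ₹27170, so the regular tax governs.

₹35120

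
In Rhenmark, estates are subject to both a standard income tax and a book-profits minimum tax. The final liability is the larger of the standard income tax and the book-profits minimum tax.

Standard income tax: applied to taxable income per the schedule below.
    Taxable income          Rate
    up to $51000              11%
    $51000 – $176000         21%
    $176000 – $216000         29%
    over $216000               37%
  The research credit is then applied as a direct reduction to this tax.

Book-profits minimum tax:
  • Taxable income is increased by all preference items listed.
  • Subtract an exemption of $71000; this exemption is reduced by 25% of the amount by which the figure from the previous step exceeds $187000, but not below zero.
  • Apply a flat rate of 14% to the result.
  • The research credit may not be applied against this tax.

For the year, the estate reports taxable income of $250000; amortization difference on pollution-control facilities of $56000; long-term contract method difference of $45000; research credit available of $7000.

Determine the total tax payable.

$49040

Standard income tax:
  $51000 × 11% = $5610
  $125000 × 21% = $26250
  $40000 × 29% = $11600
  $34000 × 37% = $12580
  → $56040
  Less research credit $7000 → $49040

Book-profits minimum tax:
  Adjusted income: $250000 + $56000 + $45000 = $351000
  Exemption: $71000 − 25% × ($351000 − $187000) = $71000 − $41000 = $30000
  Base: $351000 − $30000 = $321000
  $321000 × 14% = $44940

$49040 > $44940, so the standard income tax governs.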